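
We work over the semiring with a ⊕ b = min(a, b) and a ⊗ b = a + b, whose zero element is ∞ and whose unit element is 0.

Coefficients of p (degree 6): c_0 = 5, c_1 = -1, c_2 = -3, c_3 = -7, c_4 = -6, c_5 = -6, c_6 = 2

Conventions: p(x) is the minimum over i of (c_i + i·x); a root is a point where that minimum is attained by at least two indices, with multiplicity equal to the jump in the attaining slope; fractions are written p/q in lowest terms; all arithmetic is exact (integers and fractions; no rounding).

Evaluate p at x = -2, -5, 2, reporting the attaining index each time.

p(-2) = min(5+0·(-2)=5, -1+1·(-2)=-3, -3+2·(-2)=-7, -7+3·(-2)=-13, -6+4·(-2)=-14, -6+5·(-2)=-16, 2+6·(-2)=-10) = -16 (attained by i=5)
p(-5) = min(5+0·(-5)=5, -1+1·(-5)=-6, -3+2·(-5)=-13, -7+3·(-5)=-22, -6+4·(-5)=-26, -6+5·(-5)=-31, 2+6·(-5)=-28) = -31 (attained by i=5)
p(2) = min(5+0·2=5, -1+1·2=1, -3+2·2=1, -7+3·2=-1, -6+4·2=2, -6+5·2=4, 2+6·2=14) = -1 (attained by i=3)
Answer: p(-2) = -16; p(-5) = -31; p(2) = -1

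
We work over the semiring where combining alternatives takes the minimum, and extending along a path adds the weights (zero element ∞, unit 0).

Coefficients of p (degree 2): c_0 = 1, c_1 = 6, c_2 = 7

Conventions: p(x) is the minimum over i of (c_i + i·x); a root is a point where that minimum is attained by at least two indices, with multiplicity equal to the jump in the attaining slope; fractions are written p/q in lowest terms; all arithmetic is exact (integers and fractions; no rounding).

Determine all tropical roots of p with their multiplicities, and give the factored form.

hull edge (i=0, c=1) to (i=2, c=7): slope 3, span 2
Factored form: p(x) = 7 ⊗ (x ⊕ (-3)) ⊗ (x ⊕ (-3))
Answer: roots = -3 (mult 2)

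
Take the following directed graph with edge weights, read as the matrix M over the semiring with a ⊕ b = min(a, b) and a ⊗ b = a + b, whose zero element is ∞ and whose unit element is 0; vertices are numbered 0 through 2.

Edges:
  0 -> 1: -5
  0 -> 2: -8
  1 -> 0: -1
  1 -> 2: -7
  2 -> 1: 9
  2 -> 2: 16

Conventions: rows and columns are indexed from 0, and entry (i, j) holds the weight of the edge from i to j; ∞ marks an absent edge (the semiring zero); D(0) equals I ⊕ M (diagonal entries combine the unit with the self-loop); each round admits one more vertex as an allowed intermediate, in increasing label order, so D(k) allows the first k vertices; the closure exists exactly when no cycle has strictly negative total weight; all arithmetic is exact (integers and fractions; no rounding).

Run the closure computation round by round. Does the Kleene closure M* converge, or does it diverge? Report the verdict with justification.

D(0):
  [0, -5, -8]
  [-1, 0, -7]
  [∞, 9, 0]
Detection: at round 1, diagonal entry (1, 1) turns strictly negative.
Key observation: the cycle 1->0->1 has total weight (-1) + (-5), which is strictly negative.
Answer: DIVERGES — negative cycle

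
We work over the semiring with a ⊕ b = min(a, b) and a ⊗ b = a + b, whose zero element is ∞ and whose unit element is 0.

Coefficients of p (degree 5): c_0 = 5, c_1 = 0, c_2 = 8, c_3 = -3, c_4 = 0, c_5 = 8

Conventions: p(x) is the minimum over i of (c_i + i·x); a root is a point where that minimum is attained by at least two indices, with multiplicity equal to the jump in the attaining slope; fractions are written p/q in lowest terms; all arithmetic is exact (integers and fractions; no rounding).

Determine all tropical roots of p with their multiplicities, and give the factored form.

hull edge (i=0, c=5) to (i=1, c=0): slope -5, span 1
hull edge (i=1, c=0) to (i=3, c=-3): slope -3/2, span 2
hull edge (i=3, c=-3) to (i=4, c=0): slope 3, span 1
hull edge (i=4, c=0) to (i=5, c=8): slope 8, span 1
Factored form: p(x) = 8 ⊗ (x ⊕ (-8)) ⊗ (x ⊕ (-3)) ⊗ (x ⊕ 3/2) ⊗ (x ⊕ 3/2) ⊗ (x ⊕ 5)
Answer: roots = -8 (mult 1), -3 (mult 1), 3/2 (mult 2), 5 (mult 1)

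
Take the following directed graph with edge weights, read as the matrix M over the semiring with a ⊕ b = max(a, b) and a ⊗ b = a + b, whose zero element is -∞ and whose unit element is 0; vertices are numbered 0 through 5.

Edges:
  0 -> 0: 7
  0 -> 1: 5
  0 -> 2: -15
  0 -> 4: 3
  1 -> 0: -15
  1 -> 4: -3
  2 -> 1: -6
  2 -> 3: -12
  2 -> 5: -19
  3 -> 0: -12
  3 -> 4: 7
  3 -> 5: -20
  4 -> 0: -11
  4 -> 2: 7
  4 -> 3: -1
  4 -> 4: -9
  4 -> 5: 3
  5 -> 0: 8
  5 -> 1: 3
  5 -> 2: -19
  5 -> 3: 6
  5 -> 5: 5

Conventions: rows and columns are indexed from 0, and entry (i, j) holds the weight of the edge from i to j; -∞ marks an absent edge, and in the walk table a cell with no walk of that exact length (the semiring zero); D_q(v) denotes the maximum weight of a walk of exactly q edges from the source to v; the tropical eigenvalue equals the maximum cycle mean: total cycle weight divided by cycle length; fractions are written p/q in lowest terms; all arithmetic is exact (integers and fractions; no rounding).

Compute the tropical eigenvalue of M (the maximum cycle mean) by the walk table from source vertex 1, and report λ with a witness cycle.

q=0: [-∞, 0, -∞, -∞, -∞, -∞]
q=1: [-15, -∞, -∞, -∞, -3, -∞]
q=2: [-8, -10, 4, -4, -12, 0]
q=3: [8, 3, -5, 6, 3, 5]
q=4: [15, 13, 10, 11, 13, 10]
q=5: [22, 20, 20, 16, 18, 16]
q=6: [29, 27, 25, 22, 25, 21]
Optimal cycle mean attained by: cycle 0->0, total 7, length 1.
Answer: λ = 7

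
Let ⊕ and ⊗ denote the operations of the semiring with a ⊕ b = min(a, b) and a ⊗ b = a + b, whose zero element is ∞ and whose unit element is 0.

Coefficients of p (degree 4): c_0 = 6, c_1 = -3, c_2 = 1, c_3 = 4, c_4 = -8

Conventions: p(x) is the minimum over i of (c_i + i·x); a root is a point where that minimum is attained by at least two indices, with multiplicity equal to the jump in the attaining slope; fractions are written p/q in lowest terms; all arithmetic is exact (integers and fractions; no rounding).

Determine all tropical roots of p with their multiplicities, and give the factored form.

hull edge (i=0, c=6) to (i=1, c=-3): slope -9, span 1
hull edge (i=1, c=-3) to (i=4, c=-8): slope -5/3, span 3
Factored form: p(x) = -8 ⊗ (x ⊕ 5/3) ⊗ (x ⊕ 5/3) ⊗ (x ⊕ 5/3) ⊗ (x ⊕ 9)
Answer: roots = 5/3 (mult 3), 9 (mult 1)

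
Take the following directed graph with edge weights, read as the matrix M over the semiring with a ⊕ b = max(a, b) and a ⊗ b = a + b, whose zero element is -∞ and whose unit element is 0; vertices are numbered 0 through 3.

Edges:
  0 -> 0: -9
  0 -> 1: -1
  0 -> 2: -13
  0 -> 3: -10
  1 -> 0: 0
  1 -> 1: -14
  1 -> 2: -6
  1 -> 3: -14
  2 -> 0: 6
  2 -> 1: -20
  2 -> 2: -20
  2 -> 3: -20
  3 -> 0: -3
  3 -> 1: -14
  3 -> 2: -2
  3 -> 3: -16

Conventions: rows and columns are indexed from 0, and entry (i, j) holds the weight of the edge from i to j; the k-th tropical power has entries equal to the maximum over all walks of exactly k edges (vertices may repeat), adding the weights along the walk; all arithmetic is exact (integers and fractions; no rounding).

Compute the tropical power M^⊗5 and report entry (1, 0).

M^⊗2:
  [-1, -10, -7, -15]
  [0, -1, -13, -10]
  [-3, 5, -7, -4]
  [4, -4, -16, -13]
M^⊗3:
  [-1, -2, -14, -11]
  [-1, -1, -7, -10]
  [5, -4, -1, -9]
  [-4, 3, -9, -6]
M^⊗4:
  [-2, -2, -8, -11]
  [-1, -2, -7, -11]
  [5, 4, -8, -5]
  [3, -5, -3, -11]
M^⊗5:
  [-2, -3, -8, -12]
  [-1, -2, -8, -11]
  [4, 4, -2, -5]
  [3, 2, -10, -7]
Key observation: the optimum is the walk 1->2->0->1->2->0, with weight (-6) + 6 + (-1) + (-6) + 6 = -1.
Optimal value attained by: walk 1->2->0->1->2->0.
Answer: (M^⊗5)[1][0] = -1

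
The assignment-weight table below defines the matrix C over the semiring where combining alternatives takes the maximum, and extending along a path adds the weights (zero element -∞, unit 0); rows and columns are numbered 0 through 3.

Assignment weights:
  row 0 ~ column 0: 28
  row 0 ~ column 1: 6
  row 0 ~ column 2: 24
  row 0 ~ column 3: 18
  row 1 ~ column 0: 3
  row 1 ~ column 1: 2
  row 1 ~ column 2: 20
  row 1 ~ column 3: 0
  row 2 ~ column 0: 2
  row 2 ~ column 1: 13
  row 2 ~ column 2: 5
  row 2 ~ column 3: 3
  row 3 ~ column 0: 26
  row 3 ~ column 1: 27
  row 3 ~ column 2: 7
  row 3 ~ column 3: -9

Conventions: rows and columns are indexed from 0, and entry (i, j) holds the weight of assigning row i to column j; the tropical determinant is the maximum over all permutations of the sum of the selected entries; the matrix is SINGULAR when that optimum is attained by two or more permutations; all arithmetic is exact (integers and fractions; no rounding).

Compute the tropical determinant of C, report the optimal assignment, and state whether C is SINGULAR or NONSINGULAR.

σ = (0, 1, 2, 3): 28 + 2 + 5 + (-9) = 26
σ = (0, 1, 3, 2): 28 + 2 + 3 + 7 = 40
σ = (0, 2, 1, 3): 28 + 20 + 13 + (-9) = 52
σ = (0, 2, 3, 1): 28 + 20 + 3 + 27 = 78
σ = (0, 3, 1, 2): 28 + 0 + 13 + 7 = 48
σ = (0, 3, 2, 1): 28 + 0 + 5 + 27 = 60
σ = (1, 0, 2, 3): 6 + 3 + 5 + (-9) = 5
σ = (1, 0, 3, 2): 6 + 3 + 3 + 7 = 19
σ = (1, 2, 0, 3): 6 + 20 + 2 + (-9) = 19
σ = (1, 2, 3, 0): 6 + 20 + 3 + 26 = 55
σ = (1, 3, 0, 2): 6 + 0 + 2 + 7 = 15
σ = (1, 3, 2, 0): 6 + 0 + 5 + 26 = 37
σ = (2, 0, 1, 3): 24 + 3 + 13 + (-9) = 31
σ = (2, 0, 3, 1): 24 + 3 + 3 + 27 = 57
σ = (2, 1, 0, 3): 24 + 2 + 2 + (-9) = 19
σ = (2, 1, 3, 0): 24 + 2 + 3 + 26 = 55
σ = (2, 3, 0, 1): 24 + 0 + 2 + 27 = 53
σ = (2, 3, 1, 0): 24 + 0 + 13 + 26 = 63
σ = (3, 0, 1, 2): 18 + 3 + 13 + 7 = 41
σ = (3, 0, 2, 1): 18 + 3 + 5 + 27 = 53
σ = (3, 1, 0, 2): 18 + 2 + 2 + 7 = 29
σ = (3, 1, 2, 0): 18 + 2 + 5 + 26 = 51
σ = (3, 2, 0, 1): 18 + 20 + 2 + 27 = 67
σ = (3, 2, 1, 0): 18 + 20 + 13 + 26 = 77
Optimal value attained by: σ = (0, 2, 3, 1).
Answer: det⊕(C) = 78; verdict: NONSINGULAR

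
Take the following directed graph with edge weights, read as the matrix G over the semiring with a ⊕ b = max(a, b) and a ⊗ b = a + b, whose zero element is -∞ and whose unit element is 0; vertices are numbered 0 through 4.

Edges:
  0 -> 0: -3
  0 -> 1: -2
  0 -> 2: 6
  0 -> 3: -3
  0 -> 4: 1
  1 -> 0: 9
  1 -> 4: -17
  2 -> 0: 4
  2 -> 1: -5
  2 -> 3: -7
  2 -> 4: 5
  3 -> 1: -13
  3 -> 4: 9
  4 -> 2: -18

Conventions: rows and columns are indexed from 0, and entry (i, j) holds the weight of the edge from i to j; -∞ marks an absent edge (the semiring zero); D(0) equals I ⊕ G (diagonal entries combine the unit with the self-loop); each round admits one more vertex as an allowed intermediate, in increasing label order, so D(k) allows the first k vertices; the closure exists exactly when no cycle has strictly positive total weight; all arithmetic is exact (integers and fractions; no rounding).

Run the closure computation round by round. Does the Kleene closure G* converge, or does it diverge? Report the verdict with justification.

D(0):
  [0, -2, 6, -3, 1]
  [9, 0, -∞, -∞, -17]
  [4, -5, 0, -7, 5]
  [-∞, -13, -∞, 0, 9]
  [-∞, -∞, -18, -∞, 0]
Detection: at round 1, diagonal entry (1, 1) turns strictly positive.
Key observation: the cycle 1->0->1 has total weight 9 + (-2), which is strictly positive.
Answer: DIVERGES — positive cycle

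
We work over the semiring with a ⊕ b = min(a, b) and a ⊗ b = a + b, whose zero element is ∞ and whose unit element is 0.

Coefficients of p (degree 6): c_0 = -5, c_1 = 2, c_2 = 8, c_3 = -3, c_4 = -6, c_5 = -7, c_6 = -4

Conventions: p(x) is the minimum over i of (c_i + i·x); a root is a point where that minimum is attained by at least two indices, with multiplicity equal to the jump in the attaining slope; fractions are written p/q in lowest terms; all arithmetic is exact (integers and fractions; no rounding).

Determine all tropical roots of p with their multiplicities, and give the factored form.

hull edge (i=0, c=-5) to (i=5, c=-7): slope -2/5, span 5
hull edge (i=5, c=-7) to (i=6, c=-4): slope 3, span 1
Factored form: p(x) = -4 ⊗ (x ⊕ (-3)) ⊗ (x ⊕ 2/5) ⊗ (x ⊕ 2/5) ⊗ (x ⊕ 2/5) ⊗ (x ⊕ 2/5) ⊗ (x ⊕ 2/5)
Answer: roots = -3 (mult 1), 2/5 (mult 5)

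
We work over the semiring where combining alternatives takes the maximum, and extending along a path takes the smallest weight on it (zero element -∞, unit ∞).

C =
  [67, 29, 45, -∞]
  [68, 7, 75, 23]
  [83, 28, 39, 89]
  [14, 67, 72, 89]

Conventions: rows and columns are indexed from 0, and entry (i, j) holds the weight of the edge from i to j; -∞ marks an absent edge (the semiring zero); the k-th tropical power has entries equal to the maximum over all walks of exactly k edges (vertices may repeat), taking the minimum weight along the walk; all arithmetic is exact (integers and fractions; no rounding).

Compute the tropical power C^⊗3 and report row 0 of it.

C^⊗2:
  [67, 29, 45, 45]
  [75, 29, 45, 75]
  [67, 67, 72, 89]
  [72, 67, 72, 89]
C^⊗3:
  [67, 45, 45, 45]
  [67, 67, 72, 75]
  [72, 67, 72, 89]
  [72, 67, 72, 89]
Answer: row 0 of C^⊗3 = [67, 45, 45, 45]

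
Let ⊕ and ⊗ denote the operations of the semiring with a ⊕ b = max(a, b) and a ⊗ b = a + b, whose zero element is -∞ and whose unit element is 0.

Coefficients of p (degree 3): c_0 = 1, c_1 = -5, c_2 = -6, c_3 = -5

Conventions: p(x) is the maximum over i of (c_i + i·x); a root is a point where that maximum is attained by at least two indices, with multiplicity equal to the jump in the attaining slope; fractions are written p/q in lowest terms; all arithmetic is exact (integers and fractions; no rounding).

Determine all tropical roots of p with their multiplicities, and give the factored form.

hull edge (i=0, c=1) to (i=3, c=-5): slope -2, span 3
Factored form: p(x) = -5 ⊗ (x ⊕ 2) ⊗ (x ⊕ 2) ⊗ (x ⊕ 2)
Answer: roots = 2 (mult 3)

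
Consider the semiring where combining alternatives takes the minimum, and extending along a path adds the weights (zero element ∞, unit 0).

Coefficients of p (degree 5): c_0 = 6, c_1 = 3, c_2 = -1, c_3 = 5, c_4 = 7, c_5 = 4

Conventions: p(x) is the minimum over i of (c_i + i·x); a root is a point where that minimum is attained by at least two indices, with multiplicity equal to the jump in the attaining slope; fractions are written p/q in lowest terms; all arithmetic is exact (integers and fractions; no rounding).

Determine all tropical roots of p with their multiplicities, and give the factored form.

hull edge (i=0, c=6) to (i=2, c=-1): slope -7/2, span 2
hull edge (i=2, c=-1) to (i=5, c=4): slope 5/3, span 3
Factored form: p(x) = 4 ⊗ (x ⊕ (-5/3)) ⊗ (x ⊕ (-5/3)) ⊗ (x ⊕ (-5/3)) ⊗ (x ⊕ 7/2) ⊗ (x ⊕ 7/2)
Answer: roots = -5/3 (mult 3), 7/2 (mult 2)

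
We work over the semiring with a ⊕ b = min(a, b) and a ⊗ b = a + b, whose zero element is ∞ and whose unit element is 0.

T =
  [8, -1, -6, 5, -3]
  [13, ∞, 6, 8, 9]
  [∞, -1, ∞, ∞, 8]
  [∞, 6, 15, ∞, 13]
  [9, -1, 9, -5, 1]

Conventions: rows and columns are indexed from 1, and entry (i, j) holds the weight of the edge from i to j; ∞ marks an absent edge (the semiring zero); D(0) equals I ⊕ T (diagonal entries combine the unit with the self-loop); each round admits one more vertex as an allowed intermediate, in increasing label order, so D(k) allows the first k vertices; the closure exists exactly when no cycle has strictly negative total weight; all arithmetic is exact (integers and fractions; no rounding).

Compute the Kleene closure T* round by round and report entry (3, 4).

D(0):
  [0, -1, -6, 5, -3]
  [13, 0, 6, 8, 9]
  [∞, -1, 0, ∞, 8]
  [∞, 6, 15, 0, 13]
  [9, -1, 9, -5, 0]
D(1):
  [0, -1, -6, 5, -3]
  [13, 0, 6, 8, 9]
  [∞, -1, 0, ∞, 8]
  [∞, 6, 15, 0, 13]
  [9, -1, 3, -5, 0]
D(2):
  [0, -1, -6, 5, -3]
  [13, 0, 6, 8, 9]
  [12, -1, 0, 7, 8]
  [19, 6, 12, 0, 13]
  [9, -1, 3, -5, 0]
D(3):
  [0, -7, -6, 1, -3]
  [13, 0, 6, 8, 9]
  [12, -1, 0, 7, 8]
  [19, 6, 12, 0, 13]
  [9, -1, 3, -5, 0]
D(4):
  [0, -7, -6, 1, -3]
  [13, 0, 6, 8, 9]
  [12, -1, 0, 7, 8]
  [19, 6, 12, 0, 13]
  [9, -1, 3, -5, 0]
D(5):
  [0, -7, -6, -8, -3]
  [13, 0, 6, 4, 9]
  [12, -1, 0, 3, 8]
  [19, 6, 12, 0, 13]
  [9, -1, 3, -5, 0]
Answer: T*[3][4] = 3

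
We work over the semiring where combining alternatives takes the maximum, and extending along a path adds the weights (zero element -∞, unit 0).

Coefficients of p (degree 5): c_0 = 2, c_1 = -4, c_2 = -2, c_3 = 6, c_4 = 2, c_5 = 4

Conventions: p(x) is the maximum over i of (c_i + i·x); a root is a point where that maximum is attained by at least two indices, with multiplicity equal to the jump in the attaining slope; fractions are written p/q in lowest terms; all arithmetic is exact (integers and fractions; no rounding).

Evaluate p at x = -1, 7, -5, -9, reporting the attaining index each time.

p(-1) = max(2+0·(-1)=2, -4+1·(-1)=-5, -2+2·(-1)=-4, 6+3·(-1)=3, 2+4·(-1)=-2, 4+5·(-1)=-1) = 3 (attained by i=3)
p(7) = max(2+0·7=2, -4+1·7=3, -2+2·7=12, 6+3·7=27, 2+4·7=30, 4+5·7=39) = 39 (attained by i=5)
p(-5) = max(2+0·(-5)=2, -4+1·(-5)=-9, -2+2·(-5)=-12, 6+3·(-5)=-9, 2+4·(-5)=-18, 4+5·(-5)=-21) = 2 (attained by i=0)
p(-9) = max(2+0·(-9)=2, -4+1·(-9)=-13, -2+2·(-9)=-20, 6+3·(-9)=-21, 2+4·(-9)=-34, 4+5·(-9)=-41) = 2 (attained by i=0)
Answer: p(-1) = 3; p(7) = 39; p(-5) = 2; p(-9) = 2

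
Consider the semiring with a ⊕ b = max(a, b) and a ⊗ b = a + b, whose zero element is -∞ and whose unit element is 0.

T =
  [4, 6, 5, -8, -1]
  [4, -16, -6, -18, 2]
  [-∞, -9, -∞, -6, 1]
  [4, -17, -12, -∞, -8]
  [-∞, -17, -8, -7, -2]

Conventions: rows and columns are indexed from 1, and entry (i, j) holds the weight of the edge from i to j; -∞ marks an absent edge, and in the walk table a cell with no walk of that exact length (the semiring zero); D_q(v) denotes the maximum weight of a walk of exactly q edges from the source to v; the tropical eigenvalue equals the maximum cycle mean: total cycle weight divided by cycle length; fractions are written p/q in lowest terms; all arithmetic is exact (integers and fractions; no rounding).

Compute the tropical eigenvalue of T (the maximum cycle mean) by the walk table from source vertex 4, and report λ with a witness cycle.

q=0: [-∞, -∞, -∞, 0, -∞]
q=1: [4, -17, -12, -∞, -8]
q=2: [8, 10, 9, -4, 3]
q=3: [14, 14, 13, 3, 12]
q=4: [18, 20, 19, 7, 16]
q=5: [24, 24, 23, 13, 22]
Optimal cycle mean attained by: cycle 1->2->1, total 6 + 4, length 2.
Answer: λ = 5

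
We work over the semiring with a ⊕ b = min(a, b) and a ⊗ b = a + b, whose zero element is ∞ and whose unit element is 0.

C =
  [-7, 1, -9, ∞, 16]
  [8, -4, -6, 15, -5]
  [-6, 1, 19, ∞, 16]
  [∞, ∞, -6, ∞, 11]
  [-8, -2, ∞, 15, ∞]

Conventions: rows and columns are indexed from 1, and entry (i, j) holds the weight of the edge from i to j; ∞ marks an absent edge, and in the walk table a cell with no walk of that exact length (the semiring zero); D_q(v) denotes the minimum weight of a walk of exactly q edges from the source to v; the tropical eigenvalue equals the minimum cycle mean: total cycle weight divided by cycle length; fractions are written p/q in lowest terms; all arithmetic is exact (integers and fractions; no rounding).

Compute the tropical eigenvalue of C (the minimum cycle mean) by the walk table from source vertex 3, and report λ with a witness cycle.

q=0: [∞, ∞, 0, ∞, ∞]
q=1: [-6, 1, 19, ∞, 16]
q=2: [-13, -5, -15, 16, -4]
q=3: [-21, -14, -22, 10, -10]
q=4: [-28, -21, -30, 1, -19]
q=5: [-36, -29, -37, -6, -26]
Optimal cycle mean attained by: cycle 1->3->1, total (-9) + (-6), length 2.
Answer: λ = -15/2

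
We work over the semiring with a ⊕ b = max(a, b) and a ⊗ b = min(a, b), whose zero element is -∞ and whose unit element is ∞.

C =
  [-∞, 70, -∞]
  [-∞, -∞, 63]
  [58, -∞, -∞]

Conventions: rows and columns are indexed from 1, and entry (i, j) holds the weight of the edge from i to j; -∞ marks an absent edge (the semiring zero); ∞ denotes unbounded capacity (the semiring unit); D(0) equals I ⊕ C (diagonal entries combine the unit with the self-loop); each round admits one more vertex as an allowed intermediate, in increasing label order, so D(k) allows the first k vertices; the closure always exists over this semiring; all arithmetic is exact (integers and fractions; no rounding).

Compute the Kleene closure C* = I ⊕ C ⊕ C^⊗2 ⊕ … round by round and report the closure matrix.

D(0):
  [∞, 70, -∞]
  [-∞, ∞, 63]
  [58, -∞, ∞]
D(1):
  [∞, 70, -∞]
  [-∞, ∞, 63]
  [58, 58, ∞]
D(2):
  [∞, 70, 63]
  [-∞, ∞, 63]
  [58, 58, ∞]
D(3):
  [∞, 70, 63]
  [58, ∞, 63]
  [58, 58, ∞]
Answer: C* = [[∞, 70, 63], [58, ∞, 63], [58, 58, ∞]]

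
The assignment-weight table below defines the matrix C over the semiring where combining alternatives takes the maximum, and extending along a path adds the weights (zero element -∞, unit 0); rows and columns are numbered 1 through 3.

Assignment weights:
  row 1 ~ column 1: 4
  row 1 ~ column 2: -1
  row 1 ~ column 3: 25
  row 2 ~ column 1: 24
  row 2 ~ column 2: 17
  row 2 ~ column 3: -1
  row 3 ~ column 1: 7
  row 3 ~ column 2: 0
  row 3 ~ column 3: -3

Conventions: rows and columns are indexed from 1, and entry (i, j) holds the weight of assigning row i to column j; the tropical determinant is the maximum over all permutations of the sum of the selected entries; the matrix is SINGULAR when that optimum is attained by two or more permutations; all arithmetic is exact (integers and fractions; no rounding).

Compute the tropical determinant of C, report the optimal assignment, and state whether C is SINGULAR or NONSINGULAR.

σ = (1, 2, 3): 4 + 17 + (-3) = 18
σ = (1, 3, 2): 4 + (-1) + 0 = 3
σ = (2, 1, 3): (-1) + 24 + (-3) = 20
σ = (2, 3, 1): (-1) + (-1) + 7 = 5
σ = (3, 1, 2): 25 + 24 + 0 = 49
σ = (3, 2, 1): 25 + 17 + 7 = 49
Optimal value attained by: σ = (3, 1, 2).
Answer: det⊕(C) = 49; verdict: SINGULAR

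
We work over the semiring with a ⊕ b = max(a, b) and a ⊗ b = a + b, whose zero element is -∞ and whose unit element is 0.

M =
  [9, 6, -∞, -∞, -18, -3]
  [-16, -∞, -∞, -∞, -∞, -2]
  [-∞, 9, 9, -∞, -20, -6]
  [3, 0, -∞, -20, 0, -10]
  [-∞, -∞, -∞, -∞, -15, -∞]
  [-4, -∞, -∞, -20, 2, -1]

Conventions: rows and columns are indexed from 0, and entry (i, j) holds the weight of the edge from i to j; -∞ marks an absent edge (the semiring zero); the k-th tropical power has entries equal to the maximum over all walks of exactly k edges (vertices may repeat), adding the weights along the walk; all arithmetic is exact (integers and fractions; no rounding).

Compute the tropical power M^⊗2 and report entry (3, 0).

M^⊗2:
  [18, 15, -∞, -23, -1, 6]
  [-6, -10, -∞, -22, 0, -3]
  [-7, 18, 18, -26, -4, 7]
  [12, 9, -∞, -30, -8, 0]
  [-∞, -∞, -∞, -∞, -30, -∞]
  [5, 2, -∞, -21, 1, -2]
Key observation: the optimum is the walk 3->0->0, with weight 3 + 9 = 12.
Optimal value attained by: walk 3->0->0.
Answer: (M^⊗2)[3][0] = 12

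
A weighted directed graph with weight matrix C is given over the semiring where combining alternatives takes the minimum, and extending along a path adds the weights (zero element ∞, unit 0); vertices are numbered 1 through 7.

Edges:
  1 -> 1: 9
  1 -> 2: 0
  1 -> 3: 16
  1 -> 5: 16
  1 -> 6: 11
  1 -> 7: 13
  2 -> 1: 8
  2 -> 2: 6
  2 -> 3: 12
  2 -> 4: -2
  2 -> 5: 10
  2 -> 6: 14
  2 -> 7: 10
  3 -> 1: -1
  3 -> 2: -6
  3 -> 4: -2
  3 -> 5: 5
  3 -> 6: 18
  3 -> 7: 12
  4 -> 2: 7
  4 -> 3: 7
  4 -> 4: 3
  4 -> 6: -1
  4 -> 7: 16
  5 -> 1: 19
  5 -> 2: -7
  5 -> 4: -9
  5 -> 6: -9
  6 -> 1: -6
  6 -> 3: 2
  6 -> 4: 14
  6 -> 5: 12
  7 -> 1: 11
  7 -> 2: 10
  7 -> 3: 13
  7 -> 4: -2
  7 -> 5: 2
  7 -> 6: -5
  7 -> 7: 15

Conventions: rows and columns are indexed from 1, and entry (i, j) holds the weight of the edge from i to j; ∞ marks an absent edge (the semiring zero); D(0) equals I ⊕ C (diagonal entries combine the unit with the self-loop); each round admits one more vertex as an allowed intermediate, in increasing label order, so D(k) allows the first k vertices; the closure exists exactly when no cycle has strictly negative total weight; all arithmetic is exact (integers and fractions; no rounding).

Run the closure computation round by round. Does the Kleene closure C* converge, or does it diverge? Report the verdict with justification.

D(0):
  [0, 0, 16, ∞, 16, 11, 13]
  [8, 0, 12, -2, 10, 14, 10]
  [-1, -6, 0, -2, 5, 18, 12]
  [∞, 7, 7, 0, ∞, -1, 16]
  [19, -7, ∞, -9, 0, -9, ∞]
  [-6, ∞, 2, 14, 12, 0, ∞]
  [11, 10, 13, -2, 2, -5, 0]
D(1):
  [0, 0, 16, ∞, 16, 11, 13]
  [8, 0, 12, -2, 10, 14, 10]
  [-1, -6, 0, -2, 5, 10, 12]
  [∞, 7, 7, 0, ∞, -1, 16]
  [19, -7, 35, -9, 0, -9, 32]
  [-6, -6, 2, 14, 10, 0, 7]
  [11, 10, 13, -2, 2, -5, 0]
D(2):
  [0, 0, 12, -2, 10, 11, 10]
  [8, 0, 12, -2, 10, 14, 10]
  [-1, -6, 0, -8, 4, 8, 4]
  [15, 7, 7, 0, 17, -1, 16]
  [1, -7, 5, -9, 0, -9, 3]
  [-6, -6, 2, -8, 4, 0, 4]
  [11, 10, 13, -2, 2, -5, 0]
Detection: at round 3, diagonal entry (4, 4) turns strictly negative.
Key observation: the cycle 4->3->2->4 has total weight 7 + (-6) + (-2), which is strictly negative.
Answer: DIVERGES — negative cycle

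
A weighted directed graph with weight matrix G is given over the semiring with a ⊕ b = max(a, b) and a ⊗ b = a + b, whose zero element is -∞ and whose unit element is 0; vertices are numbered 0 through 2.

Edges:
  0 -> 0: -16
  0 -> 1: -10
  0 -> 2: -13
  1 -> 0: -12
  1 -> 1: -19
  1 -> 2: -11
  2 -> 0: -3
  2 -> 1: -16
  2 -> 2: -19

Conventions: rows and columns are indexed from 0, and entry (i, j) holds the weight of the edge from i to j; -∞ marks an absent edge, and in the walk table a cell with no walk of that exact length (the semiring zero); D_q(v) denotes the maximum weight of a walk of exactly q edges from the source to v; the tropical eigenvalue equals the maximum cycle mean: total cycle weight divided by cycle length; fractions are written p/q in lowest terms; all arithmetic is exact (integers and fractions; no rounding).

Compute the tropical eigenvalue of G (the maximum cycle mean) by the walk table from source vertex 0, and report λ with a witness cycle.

q=0: [0, -∞, -∞]
q=1: [-16, -10, -13]
q=2: [-16, -26, -21]
q=3: [-24, -26, -29]
Optimal cycle mean attained by: cycle 0->1->2->0, total (-10) + (-11) + (-3), length 3.
Answer: λ = -8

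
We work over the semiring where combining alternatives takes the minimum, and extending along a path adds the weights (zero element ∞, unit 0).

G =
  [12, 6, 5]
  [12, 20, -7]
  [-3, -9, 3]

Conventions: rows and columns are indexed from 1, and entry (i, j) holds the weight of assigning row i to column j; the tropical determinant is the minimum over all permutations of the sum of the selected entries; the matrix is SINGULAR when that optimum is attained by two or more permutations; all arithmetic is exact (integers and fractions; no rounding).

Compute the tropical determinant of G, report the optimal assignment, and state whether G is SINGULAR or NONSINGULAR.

σ = (1, 2, 3): 12 + 20 + 3 = 35
σ = (1, 3, 2): 12 + (-7) + (-9) = -4
σ = (2, 1, 3): 6 + 12 + 3 = 21
σ = (2, 3, 1): 6 + (-7) + (-3) = -4
σ = (3, 1, 2): 5 + 12 + (-9) = 8
σ = (3, 2, 1): 5 + 20 + (-3) = 22
Optimal value attained by: σ = (1, 3, 2).
Answer: det⊕(G) = -4; verdict: SINGULAR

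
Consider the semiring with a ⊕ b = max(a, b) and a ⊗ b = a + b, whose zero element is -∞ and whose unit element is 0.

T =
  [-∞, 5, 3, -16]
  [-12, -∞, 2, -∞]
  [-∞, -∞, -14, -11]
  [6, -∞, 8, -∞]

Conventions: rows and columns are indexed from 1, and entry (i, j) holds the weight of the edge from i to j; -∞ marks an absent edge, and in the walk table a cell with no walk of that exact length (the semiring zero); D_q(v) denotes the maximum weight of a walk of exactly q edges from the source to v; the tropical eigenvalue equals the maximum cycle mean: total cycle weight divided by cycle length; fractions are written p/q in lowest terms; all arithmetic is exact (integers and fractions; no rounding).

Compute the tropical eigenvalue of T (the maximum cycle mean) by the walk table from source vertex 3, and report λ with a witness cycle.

q=0: [-∞, -∞, 0, -∞]
q=1: [-∞, -∞, -14, -11]
q=2: [-5, -∞, -3, -25]
q=3: [-19, 0, -2, -14]
q=4: [-8, -14, 2, -13]
Optimal cycle mean attained by: cycle 1->2->3->4->1, total 5 + 2 + (-11) + 6, length 4.
Answer: λ = 1/2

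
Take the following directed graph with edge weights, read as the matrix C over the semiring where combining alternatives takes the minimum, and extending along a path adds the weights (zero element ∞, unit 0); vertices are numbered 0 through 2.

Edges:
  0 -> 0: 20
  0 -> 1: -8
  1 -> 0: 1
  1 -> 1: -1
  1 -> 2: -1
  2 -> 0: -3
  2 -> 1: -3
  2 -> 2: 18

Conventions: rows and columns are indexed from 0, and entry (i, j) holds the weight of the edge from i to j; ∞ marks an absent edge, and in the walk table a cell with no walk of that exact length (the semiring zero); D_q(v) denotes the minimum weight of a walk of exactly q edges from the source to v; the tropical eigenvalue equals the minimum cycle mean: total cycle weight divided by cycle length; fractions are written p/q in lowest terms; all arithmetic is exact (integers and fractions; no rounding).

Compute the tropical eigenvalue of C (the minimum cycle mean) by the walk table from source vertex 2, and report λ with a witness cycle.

q=0: [∞, ∞, 0]
q=1: [-3, -3, 18]
q=2: [-2, -11, -4]
q=3: [-10, -12, -12]
Optimal cycle mean attained by: cycle 0->1->2->0, total (-8) + (-1) + (-3), length 3.
Answer: λ = -4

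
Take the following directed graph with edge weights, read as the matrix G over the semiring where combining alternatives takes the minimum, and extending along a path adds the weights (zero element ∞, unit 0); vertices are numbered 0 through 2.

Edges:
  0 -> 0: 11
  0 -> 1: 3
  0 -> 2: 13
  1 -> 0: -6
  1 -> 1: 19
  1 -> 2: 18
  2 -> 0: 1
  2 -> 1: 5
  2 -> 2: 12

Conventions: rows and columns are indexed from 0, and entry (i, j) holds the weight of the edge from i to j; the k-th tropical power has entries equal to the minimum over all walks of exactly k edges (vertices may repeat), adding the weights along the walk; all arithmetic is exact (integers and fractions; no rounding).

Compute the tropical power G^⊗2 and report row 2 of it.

G^⊗2:
  [-3, 14, 21]
  [5, -3, 7]
  [-1, 4, 14]
Answer: row 2 of G^⊗2 = [-1, 4, 14]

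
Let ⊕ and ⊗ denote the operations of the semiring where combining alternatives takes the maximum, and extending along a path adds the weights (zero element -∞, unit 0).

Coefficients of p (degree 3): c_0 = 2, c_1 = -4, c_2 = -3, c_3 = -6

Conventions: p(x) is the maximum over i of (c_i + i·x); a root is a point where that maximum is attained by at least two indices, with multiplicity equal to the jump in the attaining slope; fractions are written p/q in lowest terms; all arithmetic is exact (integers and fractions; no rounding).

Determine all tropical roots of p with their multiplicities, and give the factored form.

hull edge (i=0, c=2) to (i=2, c=-3): slope -5/2, span 2
hull edge (i=2, c=-3) to (i=3, c=-6): slope -3, span 1
Factored form: p(x) = -6 ⊗ (x ⊕ 5/2) ⊗ (x ⊕ 5/2) ⊗ (x ⊕ 3)
Answer: roots = 5/2 (mult 2), 3 (mult 1)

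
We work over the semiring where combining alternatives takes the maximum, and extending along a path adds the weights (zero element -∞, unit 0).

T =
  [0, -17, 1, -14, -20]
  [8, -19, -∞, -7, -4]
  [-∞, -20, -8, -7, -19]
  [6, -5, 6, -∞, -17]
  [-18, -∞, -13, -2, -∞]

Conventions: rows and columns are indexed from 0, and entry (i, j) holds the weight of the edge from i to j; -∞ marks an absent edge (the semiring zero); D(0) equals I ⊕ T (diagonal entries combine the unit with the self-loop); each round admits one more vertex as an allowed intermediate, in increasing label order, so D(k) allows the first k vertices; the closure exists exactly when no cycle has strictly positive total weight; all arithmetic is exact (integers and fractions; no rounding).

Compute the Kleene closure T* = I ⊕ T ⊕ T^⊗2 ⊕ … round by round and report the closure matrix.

D(0):
  [0, -17, 1, -14, -20]
  [8, 0, -∞, -7, -4]
  [-∞, -20, 0, -7, -19]
  [6, -5, 6, 0, -17]
  [-18, -∞, -13, -2, 0]
D(1):
  [0, -17, 1, -14, -20]
  [8, 0, 9, -6, -4]
  [-∞, -20, 0, -7, -19]
  [6, -5, 7, 0, -14]
  [-18, -35, -13, -2, 0]
D(2):
  [0, -17, 1, -14, -20]
  [8, 0, 9, -6, -4]
  [-12, -20, 0, -7, -19]
  [6, -5, 7, 0, -9]
  [-18, -35, -13, -2, 0]
D(3):
  [0, -17, 1, -6, -18]
  [8, 0, 9, 2, -4]
  [-12, -20, 0, -7, -19]
  [6, -5, 7, 0, -9]
  [-18, -33, -13, -2, 0]
D(4):
  [0, -11, 1, -6, -15]
  [8, 0, 9, 2, -4]
  [-1, -12, 0, -7, -16]
  [6, -5, 7, 0, -9]
  [4, -7, 5, -2, 0]
D(5):
  [0, -11, 1, -6, -15]
  [8, 0, 9, 2, -4]
  [-1, -12, 0, -7, -16]
  [6, -5, 7, 0, -9]
  [4, -7, 5, -2, 0]
Answer: T* = [[0, -11, 1, -6, -15], [8, 0, 9, 2, -4], [-1, -12, 0, -7, -16], [6, -5, 7, 0, -9], [4, -7, 5, -2, 0]]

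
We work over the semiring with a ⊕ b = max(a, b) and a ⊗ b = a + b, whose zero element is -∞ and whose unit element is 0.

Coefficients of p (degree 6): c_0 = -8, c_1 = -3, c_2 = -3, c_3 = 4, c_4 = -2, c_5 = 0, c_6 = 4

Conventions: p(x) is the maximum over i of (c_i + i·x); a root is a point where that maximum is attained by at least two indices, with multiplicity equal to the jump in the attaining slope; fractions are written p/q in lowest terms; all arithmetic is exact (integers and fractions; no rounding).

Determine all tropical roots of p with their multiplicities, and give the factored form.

hull edge (i=0, c=-8) to (i=1, c=-3): slope 5, span 1
hull edge (i=1, c=-3) to (i=3, c=4): slope 7/2, span 2
hull edge (i=3, c=4) to (i=6, c=4): slope 0, span 3
Factored form: p(x) = 4 ⊗ (x ⊕ (-5)) ⊗ (x ⊕ (-7/2)) ⊗ (x ⊕ (-7/2)) ⊗ (x ⊕ 0) ⊗ (x ⊕ 0) ⊗ (x ⊕ 0)
Answer: roots = -5 (mult 1), -7/2 (mult 2), 0 (mult 3)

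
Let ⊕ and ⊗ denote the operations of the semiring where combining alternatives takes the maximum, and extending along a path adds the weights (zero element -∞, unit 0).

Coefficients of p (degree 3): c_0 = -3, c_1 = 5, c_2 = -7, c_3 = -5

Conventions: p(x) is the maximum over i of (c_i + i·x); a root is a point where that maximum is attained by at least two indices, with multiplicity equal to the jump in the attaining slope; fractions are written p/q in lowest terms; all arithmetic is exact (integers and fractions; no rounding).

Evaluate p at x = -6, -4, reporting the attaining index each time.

p(-6) = max(-3+0·(-6)=-3, 5+1·(-6)=-1, -7+2·(-6)=-19, -5+3·(-6)=-23) = -1 (attained by i=1)
p(-4) = max(-3+0·(-4)=-3, 5+1·(-4)=1, -7+2·(-4)=-15, -5+3·(-4)=-17) = 1 (attained by i=1)
Answer: p(-6) = -1; p(-4) = 1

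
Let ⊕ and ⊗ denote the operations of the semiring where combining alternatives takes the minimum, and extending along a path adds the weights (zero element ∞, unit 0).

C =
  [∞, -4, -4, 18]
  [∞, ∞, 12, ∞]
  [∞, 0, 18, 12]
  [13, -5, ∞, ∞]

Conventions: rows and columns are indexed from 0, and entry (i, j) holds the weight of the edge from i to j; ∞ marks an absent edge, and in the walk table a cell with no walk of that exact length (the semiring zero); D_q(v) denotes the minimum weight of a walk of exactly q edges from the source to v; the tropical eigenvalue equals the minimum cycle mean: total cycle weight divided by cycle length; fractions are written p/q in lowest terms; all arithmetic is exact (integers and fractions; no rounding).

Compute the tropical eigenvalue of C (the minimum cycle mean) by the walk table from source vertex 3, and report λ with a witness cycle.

q=0: [∞, ∞, ∞, 0]
q=1: [13, -5, ∞, ∞]
q=2: [∞, 9, 7, 31]
q=3: [44, 7, 21, 19]
q=4: [32, 14, 19, 33]
Optimal cycle mean attained by: cycle 1->2->1, total 12 + 0, length 2.
Answer: λ = 6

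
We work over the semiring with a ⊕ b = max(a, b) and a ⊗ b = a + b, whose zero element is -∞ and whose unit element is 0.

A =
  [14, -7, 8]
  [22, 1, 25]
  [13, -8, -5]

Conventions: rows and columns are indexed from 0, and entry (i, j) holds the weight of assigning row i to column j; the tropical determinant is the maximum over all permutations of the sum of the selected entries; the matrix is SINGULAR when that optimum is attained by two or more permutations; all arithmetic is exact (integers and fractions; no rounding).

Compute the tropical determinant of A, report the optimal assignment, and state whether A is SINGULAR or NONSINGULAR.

σ = (0, 1, 2): 14 + 1 + (-5) = 10
σ = (0, 2, 1): 14 + 25 + (-8) = 31
σ = (1, 0, 2): (-7) + 22 + (-5) = 10
σ = (1, 2, 0): (-7) + 25 + 13 = 31
σ = (2, 0, 1): 8 + 22 + (-8) = 22
σ = (2, 1, 0): 8 + 1 + 13 = 22
Optimal value attained by: σ = (0, 2, 1).
Answer: det⊕(A) = 31; verdict: SINGULAR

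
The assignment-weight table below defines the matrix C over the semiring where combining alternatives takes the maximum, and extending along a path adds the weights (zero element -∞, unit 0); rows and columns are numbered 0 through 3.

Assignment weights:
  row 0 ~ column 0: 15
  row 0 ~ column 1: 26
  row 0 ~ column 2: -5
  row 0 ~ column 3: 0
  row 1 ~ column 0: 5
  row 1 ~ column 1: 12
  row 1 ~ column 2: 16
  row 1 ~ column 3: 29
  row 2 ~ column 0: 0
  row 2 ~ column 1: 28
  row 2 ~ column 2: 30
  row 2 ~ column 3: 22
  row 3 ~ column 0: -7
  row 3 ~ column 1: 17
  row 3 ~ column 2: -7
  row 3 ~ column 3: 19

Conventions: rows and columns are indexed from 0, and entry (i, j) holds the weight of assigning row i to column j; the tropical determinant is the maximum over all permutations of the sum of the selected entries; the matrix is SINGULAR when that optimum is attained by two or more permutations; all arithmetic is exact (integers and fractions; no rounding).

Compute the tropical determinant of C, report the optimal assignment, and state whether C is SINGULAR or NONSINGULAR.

σ = (0, 1, 2, 3): 15 + 12 + 30 + 19 = 76
σ = (0, 1, 3, 2): 15 + 12 + 22 + (-7) = 42
σ = (0, 2, 1, 3): 15 + 16 + 28 + 19 = 78
σ = (0, 2, 3, 1): 15 + 16 + 22 + 17 = 70
σ = (0, 3, 1, 2): 15 + 29 + 28 + (-7) = 65
σ = (0, 3, 2, 1): 15 + 29 + 30 + 17 = 91
σ = (1, 0, 2, 3): 26 + 5 + 30 + 19 = 80
σ = (1, 0, 3, 2): 26 + 5 + 22 + (-7) = 46
σ = (1, 2, 0, 3): 26 + 16 + 0 + 19 = 61
σ = (1, 2, 3, 0): 26 + 16 + 22 + (-7) = 57
σ = (1, 3, 0, 2): 26 + 29 + 0 + (-7) = 48
σ = (1, 3, 2, 0): 26 + 29 + 30 + (-7) = 78
σ = (2, 0, 1, 3): (-5) + 5 + 28 + 19 = 47
σ = (2, 0, 3, 1): (-5) + 5 + 22 + 17 = 39
σ = (2, 1, 0, 3): (-5) + 12 + 0 + 19 = 26
σ = (2, 1, 3, 0): (-5) + 12 + 22 + (-7) = 22
σ = (2, 3, 0, 1): (-5) + 29 + 0 + 17 = 41
σ = (2, 3, 1, 0): (-5) + 29 + 28 + (-7) = 45
σ = (3, 0, 1, 2): 0 + 5 + 28 + (-7) = 26
σ = (3, 0, 2, 1): 0 + 5 + 30 + 17 = 52
σ = (3, 1, 0, 2): 0 + 12 + 0 + (-7) = 5
σ = (3, 1, 2, 0): 0 + 12 + 30 + (-7) = 35
σ = (3, 2, 0, 1): 0 + 16 + 0 + 17 = 33
σ = (3, 2, 1, 0): 0 + 16 + 28 + (-7) = 37
Optimal value attained by: σ = (0, 3, 2, 1).
Answer: det⊕(C) = 91; verdict: NONSINGULAR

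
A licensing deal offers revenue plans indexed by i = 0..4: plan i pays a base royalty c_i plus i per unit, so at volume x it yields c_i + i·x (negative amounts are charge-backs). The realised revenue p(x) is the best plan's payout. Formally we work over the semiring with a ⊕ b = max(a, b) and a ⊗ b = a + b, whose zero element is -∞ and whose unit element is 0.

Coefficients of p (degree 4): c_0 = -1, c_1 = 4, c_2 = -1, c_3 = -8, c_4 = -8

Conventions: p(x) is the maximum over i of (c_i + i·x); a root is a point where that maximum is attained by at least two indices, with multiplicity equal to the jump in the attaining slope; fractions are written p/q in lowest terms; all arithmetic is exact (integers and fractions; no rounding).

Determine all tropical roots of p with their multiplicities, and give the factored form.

hull edge (i=0, c=-1) to (i=1, c=4): slope 5, span 1
hull edge (i=1, c=4) to (i=4, c=-8): slope -4, span 3
Factored form: p(x) = -8 ⊗ (x ⊕ (-5)) ⊗ (x ⊕ 4) ⊗ (x ⊕ 4) ⊗ (x ⊕ 4)
Answer: roots = -5 (mult 1), 4 (mult 3)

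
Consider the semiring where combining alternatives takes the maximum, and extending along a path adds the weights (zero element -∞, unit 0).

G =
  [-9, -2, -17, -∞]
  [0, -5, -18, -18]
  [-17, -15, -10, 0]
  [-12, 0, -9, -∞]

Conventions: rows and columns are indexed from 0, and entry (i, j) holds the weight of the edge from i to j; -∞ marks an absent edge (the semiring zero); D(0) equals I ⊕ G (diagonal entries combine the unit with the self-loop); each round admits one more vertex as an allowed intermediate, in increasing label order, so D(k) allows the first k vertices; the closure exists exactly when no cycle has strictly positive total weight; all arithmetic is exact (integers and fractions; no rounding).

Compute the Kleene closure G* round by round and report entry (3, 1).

D(0):
  [0, -2, -17, -∞]
  [0, 0, -18, -18]
  [-17, -15, 0, 0]
  [-12, 0, -9, 0]
D(1):
  [0, -2, -17, -∞]
  [0, 0, -17, -18]
  [-17, -15, 0, 0]
  [-12, 0, -9, 0]
D(2):
  [0, -2, -17, -20]
  [0, 0, -17, -18]
  [-15, -15, 0, 0]
  [0, 0, -9, 0]
D(3):
  [0, -2, -17, -17]
  [0, 0, -17, -17]
  [-15, -15, 0, 0]
  [0, 0, -9, 0]
D(4):
  [0, -2, -17, -17]
  [0, 0, -17, -17]
  [0, 0, 0, 0]
  [0, 0, -9, 0]
Answer: G*[3][1] = 0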